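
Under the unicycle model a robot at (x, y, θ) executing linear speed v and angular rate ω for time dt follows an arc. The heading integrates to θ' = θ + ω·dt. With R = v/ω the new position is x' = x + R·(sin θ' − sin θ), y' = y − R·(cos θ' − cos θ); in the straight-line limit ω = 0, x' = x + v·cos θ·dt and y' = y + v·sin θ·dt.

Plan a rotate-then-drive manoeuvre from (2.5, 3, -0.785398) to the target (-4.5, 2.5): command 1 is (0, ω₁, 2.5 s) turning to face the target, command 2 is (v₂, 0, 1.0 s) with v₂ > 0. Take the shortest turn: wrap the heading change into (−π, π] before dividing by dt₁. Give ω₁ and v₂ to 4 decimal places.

ω₁ = -0.9140, v₂ = 7.0178

heading to target = atan2(2.5−3, -4.5−2.5) = -3.0703
Δθ = wrap(-3.0703 − -0.7854) = -2.2849; ω₁ = Δθ/dt₁ = -0.9140
distance = √((-4.5−2.5)² + (2.5−3)²) = 7.0178; v₂ = distance/dt₂ = 7.0178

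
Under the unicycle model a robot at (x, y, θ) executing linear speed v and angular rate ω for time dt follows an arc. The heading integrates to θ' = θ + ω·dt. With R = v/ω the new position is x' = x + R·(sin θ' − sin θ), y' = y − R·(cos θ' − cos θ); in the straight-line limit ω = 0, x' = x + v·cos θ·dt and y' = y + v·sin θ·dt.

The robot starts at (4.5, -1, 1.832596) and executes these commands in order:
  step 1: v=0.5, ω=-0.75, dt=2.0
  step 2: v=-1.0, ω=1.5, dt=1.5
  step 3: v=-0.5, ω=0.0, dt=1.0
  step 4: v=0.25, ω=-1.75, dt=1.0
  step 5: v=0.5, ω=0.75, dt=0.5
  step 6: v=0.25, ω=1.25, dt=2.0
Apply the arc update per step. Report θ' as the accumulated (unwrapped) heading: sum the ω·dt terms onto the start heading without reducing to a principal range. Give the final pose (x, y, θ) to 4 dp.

step 1: θ'=0.3326 (R=-0.6667) → pose (4.9263, -0.1973, 0.3326)
step 2: θ'=2.5826 (R=-0.6667) → pose (4.7904, -1.3926, 2.5826)
step 3: θ'=2.5826 (straight) → pose (5.2143, -1.6578, 2.5826)
step 4: θ'=0.8326 (R=-0.1429) → pose (5.1844, -1.4406, 0.8326)
step 5: θ'=1.2076 (R=0.6667) → pose (5.3144, -1.2288, 1.2076)
step 6: θ'=3.7076 (R=0.2000) → pose (5.0202, -0.9889, 3.7076)

(5.0202, -0.9889, 3.7076)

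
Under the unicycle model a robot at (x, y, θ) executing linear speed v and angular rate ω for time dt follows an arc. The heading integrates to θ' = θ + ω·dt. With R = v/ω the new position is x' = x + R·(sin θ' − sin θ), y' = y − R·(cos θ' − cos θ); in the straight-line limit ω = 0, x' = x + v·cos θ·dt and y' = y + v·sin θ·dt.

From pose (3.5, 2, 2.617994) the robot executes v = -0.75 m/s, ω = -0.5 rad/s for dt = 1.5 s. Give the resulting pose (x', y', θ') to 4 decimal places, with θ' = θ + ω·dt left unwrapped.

θ' = 2.6180 + -0.5·1.5 = 1.8680
R = v/ω = -0.75/-0.5 = 1.5000
x' = 3.5 + 1.5000·(sin 1.8680 − sin 2.6180) = 4.1842
y' = 2 − 1.5000·(cos 1.8680 − cos 2.6180) = 1.1402

(4.1842, 1.1402, 1.8680)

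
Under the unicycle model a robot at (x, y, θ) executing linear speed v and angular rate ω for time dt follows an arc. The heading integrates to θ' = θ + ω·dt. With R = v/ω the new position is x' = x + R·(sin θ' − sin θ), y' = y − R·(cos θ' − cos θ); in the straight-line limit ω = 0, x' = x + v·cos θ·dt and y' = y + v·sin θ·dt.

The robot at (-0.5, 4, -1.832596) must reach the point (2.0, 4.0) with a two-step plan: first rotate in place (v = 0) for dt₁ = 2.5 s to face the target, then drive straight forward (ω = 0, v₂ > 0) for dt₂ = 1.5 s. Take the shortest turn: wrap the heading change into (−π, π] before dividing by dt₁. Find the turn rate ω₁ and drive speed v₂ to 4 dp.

ω₁ = 0.7330, v₂ = 1.6667

heading to target = atan2(4−4, 2−-0.5) = 0.0000
Δθ = wrap(0.0000 − -1.8326) = 1.8326; ω₁ = Δθ/dt₁ = 0.7330
distance = √((2−-0.5)² + (4−4)²) = 2.5000; v₂ = distance/dt₂ = 1.6667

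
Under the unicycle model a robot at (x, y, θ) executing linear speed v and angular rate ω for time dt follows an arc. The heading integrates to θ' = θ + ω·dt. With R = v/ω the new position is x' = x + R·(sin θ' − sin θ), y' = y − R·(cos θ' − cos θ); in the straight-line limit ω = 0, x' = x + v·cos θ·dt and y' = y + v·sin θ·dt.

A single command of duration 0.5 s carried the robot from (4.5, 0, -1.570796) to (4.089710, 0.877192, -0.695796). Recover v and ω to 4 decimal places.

v = -2.0000, ω = 1.7500

Δθ = -0.695796 − -1.570796 = 0.875000
ω = Δθ/dt = 0.875000/0.5 = 1.7500
R = −Δy/(cos θ' − cos θ) = -1.1429
v = R·ω = -1.1429·1.7500 = -2.0000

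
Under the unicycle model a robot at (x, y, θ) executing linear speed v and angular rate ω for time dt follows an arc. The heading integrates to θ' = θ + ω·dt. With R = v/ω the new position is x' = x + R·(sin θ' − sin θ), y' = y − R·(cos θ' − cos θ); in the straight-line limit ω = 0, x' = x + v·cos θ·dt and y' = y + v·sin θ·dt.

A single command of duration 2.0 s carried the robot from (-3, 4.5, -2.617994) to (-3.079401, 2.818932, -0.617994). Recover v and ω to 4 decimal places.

Δθ = -0.617994 − -2.617994 = 2.000000
ω = Δθ/dt = 2.000000/2.0 = 1.0000
R = −Δy/(cos θ' − cos θ) = 1.0000
v = R·ω = 1.0000·1.0000 = 1.0000

v = 1.0000, ω = 1.0000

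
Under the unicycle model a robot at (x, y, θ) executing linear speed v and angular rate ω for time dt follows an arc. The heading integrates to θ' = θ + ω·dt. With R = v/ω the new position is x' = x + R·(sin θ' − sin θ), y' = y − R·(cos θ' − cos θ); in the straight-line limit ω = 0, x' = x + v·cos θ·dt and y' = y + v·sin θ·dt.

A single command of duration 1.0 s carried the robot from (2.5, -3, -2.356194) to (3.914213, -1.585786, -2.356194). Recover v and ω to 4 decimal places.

Δθ = -2.356194 − -2.356194 = 0.000000
ω = Δθ/dt = 0.000000/1.0 = 0.0000
ω = 0 → v = (Δx·cos θ + Δy·sin θ)/dt = -2.0000

v = -2.0000, ω = 0.0000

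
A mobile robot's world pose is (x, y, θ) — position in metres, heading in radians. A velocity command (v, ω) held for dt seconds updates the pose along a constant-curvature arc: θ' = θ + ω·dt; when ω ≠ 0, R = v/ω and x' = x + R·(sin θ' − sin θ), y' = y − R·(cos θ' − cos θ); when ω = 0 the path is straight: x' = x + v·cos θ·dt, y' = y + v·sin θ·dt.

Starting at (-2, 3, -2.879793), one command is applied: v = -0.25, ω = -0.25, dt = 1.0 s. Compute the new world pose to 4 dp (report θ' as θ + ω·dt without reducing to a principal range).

(-1.7530, 3.0340, -3.1298)

θ' = -2.8798 + -0.25·1.0 = -3.1298
R = v/ω = -0.25/-0.25 = 1.0000
x' = -2 + 1.0000·(sin -3.1298 − sin -2.8798) = -1.7530
y' = 3 − 1.0000·(cos -3.1298 − cos -2.8798) = 3.0340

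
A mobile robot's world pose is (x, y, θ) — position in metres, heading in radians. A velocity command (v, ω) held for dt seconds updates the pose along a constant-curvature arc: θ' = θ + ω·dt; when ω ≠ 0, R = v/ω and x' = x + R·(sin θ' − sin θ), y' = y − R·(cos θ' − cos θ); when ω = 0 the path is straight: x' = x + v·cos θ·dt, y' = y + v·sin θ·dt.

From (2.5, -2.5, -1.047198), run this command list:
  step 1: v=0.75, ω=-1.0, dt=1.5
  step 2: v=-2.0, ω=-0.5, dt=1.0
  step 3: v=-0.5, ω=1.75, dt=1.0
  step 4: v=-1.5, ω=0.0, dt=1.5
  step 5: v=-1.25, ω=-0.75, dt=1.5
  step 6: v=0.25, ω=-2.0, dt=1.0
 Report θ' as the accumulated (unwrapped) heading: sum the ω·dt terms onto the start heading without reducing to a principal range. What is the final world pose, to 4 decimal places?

(4.0780, 1.4621, -4.4222)

step 1: θ'=-2.5472 (R=-0.7500) → pose (2.2705, -3.4964, -2.5472)
step 2: θ'=-3.0472 (R=4.0000) → pose (4.1335, -2.8281, -3.0472)
step 3: θ'=-1.2972 (R=-0.2857) → pose (4.3817, -2.4665, -1.2972)
step 4: θ'=-1.2972 (straight) → pose (3.7737, -0.3002, -1.2972)
step 5: θ'=-2.4222 (R=1.6667) → pose (4.2802, 1.4038, -2.4222)
step 6: θ'=-4.4222 (R=-0.1250) → pose (4.0780, 1.4621, -4.4222)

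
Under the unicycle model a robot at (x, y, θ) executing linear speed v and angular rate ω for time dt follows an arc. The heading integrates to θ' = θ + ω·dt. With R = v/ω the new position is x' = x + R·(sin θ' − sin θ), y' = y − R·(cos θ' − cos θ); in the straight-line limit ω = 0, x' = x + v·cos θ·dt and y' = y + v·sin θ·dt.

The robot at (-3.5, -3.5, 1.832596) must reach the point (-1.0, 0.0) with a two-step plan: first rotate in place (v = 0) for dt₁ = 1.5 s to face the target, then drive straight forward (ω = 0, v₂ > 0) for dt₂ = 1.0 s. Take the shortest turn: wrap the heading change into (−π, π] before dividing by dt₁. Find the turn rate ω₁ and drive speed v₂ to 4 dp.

ω₁ = -0.5880, v₂ = 4.3012

heading to target = atan2(0−-3.5, -1−-3.5) = 0.9505
Δθ = wrap(0.9505 − 1.8326) = -0.8820; ω₁ = Δθ/dt₁ = -0.5880
distance = √((-1−-3.5)² + (0−-3.5)²) = 4.3012; v₂ = distance/dt₂ = 4.3012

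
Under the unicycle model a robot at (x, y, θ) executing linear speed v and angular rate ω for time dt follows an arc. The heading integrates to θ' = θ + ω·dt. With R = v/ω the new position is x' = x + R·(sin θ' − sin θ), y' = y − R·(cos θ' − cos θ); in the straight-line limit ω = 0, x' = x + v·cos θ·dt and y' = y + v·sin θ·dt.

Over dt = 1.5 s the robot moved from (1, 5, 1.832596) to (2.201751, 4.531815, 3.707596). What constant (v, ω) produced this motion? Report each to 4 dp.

Δθ = 3.707596 − 1.832596 = 1.875000
ω = Δθ/dt = 1.875000/1.5 = 1.2500
R = Δx/(sin θ' − sin θ) = -0.8000
v = R·ω = -0.8000·1.2500 = -1.0000

v = -1.0000, ω = 1.2500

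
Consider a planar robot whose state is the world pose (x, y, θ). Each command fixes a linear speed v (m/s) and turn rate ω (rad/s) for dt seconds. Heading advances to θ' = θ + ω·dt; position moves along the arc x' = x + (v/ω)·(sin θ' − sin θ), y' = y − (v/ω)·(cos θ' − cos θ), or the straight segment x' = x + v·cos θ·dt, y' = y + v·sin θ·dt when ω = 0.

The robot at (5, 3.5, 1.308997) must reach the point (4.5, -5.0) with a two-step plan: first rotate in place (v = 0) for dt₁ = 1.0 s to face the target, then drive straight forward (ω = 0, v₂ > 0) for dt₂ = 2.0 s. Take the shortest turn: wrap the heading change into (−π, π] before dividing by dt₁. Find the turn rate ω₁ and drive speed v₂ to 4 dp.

heading to target = atan2(-5−3.5, 4.5−5) = -1.6296
Δθ = wrap(-1.6296 − 1.3090) = -2.9385; ω₁ = Δθ/dt₁ = -2.9385
distance = √((4.5−5)² + (-5−3.5)²) = 8.5147; v₂ = distance/dt₂ = 4.2573

ω₁ = -2.9385, v₂ = 4.2573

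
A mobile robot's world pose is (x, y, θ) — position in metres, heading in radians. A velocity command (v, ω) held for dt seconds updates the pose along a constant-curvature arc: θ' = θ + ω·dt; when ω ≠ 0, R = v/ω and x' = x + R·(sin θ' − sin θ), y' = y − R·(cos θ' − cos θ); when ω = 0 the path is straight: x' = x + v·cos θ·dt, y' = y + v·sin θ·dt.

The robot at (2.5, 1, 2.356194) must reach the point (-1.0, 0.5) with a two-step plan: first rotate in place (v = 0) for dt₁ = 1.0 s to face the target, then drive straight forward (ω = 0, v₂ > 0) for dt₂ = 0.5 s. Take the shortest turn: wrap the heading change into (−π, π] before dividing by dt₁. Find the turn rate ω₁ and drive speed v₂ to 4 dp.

ω₁ = 0.9273, v₂ = 7.0711

heading to target = atan2(0.5−1, -1−2.5) = -2.9997
Δθ = wrap(-2.9997 − 2.3562) = 0.9273; ω₁ = Δθ/dt₁ = 0.9273
distance = √((-1−2.5)² + (0.5−1)²) = 3.5355; v₂ = distance/dt₂ = 7.0711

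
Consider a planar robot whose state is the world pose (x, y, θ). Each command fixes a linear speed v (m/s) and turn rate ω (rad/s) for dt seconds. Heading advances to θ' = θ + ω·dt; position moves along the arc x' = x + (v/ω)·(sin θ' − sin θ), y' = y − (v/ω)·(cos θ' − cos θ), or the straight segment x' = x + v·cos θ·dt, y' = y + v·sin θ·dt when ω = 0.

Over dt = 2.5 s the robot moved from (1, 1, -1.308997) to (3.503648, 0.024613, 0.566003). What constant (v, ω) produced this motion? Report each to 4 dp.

Δθ = 0.566003 − -1.308997 = 1.875000
ω = Δθ/dt = 1.875000/2.5 = 0.7500
R = Δx/(sin θ' − sin θ) = 1.6667
v = R·ω = 1.6667·0.7500 = 1.2500

v = 1.2500, ω = 0.7500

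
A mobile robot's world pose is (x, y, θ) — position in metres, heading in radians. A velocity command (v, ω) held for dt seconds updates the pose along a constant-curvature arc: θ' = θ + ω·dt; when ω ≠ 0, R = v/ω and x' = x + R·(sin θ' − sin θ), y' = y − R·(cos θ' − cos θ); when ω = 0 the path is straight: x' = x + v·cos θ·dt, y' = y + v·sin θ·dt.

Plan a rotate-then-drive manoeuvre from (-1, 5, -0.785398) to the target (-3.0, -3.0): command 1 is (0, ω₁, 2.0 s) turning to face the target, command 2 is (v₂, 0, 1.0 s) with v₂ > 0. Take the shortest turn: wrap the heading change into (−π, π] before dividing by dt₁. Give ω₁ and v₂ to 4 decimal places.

ω₁ = -0.5152, v₂ = 8.2462

heading to target = atan2(-3−5, -3−-1) = -1.8158
Δθ = wrap(-1.8158 − -0.7854) = -1.0304; ω₁ = Δθ/dt₁ = -0.5152
distance = √((-3−-1)² + (-3−5)²) = 8.2462; v₂ = distance/dt₂ = 8.2462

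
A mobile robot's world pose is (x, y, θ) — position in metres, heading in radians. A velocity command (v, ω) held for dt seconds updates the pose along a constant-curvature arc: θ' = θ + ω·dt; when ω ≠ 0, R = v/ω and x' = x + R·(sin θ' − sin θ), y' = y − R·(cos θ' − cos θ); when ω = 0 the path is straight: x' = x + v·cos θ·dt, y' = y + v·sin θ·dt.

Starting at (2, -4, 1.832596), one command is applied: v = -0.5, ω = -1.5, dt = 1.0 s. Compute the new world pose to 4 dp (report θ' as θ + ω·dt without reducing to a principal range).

(1.7869, -4.4013, 0.3326)

θ' = 1.8326 + -1.5·1.0 = 0.3326
R = v/ω = -0.5/-1.5 = 0.3333
x' = 2 + 0.3333·(sin 0.3326 − sin 1.8326) = 1.7869
y' = -4 − 0.3333·(cos 0.3326 − cos 1.8326) = -4.4013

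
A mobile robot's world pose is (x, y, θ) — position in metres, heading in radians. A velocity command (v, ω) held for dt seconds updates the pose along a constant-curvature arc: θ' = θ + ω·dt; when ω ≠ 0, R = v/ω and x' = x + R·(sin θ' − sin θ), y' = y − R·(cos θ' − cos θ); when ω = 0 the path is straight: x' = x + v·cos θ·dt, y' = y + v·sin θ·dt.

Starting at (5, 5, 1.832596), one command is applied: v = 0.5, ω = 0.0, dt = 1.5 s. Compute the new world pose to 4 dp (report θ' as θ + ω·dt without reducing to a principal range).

θ' = 1.8326 + 0.0·1.5 = 1.8326
ω = 0 → straight: x' = 5 + 0.5·cos(1.8326)·1.5 = 4.8059
y' = 5 + 0.5·sin(1.8326)·1.5 = 5.7244

(4.8059, 5.7244, 1.8326)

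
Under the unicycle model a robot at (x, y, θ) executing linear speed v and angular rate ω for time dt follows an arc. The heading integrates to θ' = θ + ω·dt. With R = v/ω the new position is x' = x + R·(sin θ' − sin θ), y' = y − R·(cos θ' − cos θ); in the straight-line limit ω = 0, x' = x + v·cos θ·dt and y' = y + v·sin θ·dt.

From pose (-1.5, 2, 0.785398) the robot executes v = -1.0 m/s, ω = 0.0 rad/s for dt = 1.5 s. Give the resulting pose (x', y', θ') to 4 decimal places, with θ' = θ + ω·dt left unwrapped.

(-2.5607, 0.9393, 0.7854)

θ' = 0.7854 + 0.0·1.5 = 0.7854
ω = 0 → straight: x' = -1.5 + -1.0·cos(0.7854)·1.5 = -2.5607
y' = 2 + -1.0·sin(0.7854)·1.5 = 0.9393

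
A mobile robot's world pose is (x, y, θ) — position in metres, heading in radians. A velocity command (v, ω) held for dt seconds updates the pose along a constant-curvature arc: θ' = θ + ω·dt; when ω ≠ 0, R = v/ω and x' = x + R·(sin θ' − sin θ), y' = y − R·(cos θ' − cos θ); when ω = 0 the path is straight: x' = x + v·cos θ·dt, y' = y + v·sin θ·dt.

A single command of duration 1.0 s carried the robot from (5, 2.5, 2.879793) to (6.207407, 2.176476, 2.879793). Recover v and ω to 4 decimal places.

Δθ = 2.879793 − 2.879793 = 0.000000
ω = Δθ/dt = 0.000000/1.0 = 0.0000
ω = 0 → v = (Δx·cos θ + Δy·sin θ)/dt = -1.2500

v = -1.2500, ω = 0.0000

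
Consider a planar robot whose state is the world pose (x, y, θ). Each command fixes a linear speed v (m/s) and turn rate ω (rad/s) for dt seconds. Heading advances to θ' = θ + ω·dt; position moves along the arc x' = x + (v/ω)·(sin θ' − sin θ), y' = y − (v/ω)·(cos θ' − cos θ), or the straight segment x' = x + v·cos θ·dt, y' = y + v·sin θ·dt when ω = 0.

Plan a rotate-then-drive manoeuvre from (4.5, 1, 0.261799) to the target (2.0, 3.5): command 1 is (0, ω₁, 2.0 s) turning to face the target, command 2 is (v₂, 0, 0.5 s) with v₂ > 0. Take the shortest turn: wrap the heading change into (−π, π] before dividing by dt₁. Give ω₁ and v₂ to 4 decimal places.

ω₁ = 1.0472, v₂ = 7.0711

heading to target = atan2(3.5−1, 2−4.5) = 2.3562
Δθ = wrap(2.3562 − 0.2618) = 2.0944; ω₁ = Δθ/dt₁ = 1.0472
distance = √((2−4.5)² + (3.5−1)²) = 3.5355; v₂ = distance/dt₂ = 7.0711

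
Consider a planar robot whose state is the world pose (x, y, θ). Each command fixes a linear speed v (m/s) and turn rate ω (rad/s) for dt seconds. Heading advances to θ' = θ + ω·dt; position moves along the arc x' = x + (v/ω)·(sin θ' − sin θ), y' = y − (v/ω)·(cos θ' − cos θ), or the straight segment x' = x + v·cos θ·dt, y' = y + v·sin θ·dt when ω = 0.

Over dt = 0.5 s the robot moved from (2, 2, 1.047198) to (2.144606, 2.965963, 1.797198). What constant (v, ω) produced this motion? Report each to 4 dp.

Δθ = 1.797198 − 1.047198 = 0.750000
ω = Δθ/dt = 0.750000/0.5 = 1.5000
R = −Δy/(cos θ' − cos θ) = 1.3333
v = R·ω = 1.3333·1.5000 = 2.0000

v = 2.0000, ω = 1.5000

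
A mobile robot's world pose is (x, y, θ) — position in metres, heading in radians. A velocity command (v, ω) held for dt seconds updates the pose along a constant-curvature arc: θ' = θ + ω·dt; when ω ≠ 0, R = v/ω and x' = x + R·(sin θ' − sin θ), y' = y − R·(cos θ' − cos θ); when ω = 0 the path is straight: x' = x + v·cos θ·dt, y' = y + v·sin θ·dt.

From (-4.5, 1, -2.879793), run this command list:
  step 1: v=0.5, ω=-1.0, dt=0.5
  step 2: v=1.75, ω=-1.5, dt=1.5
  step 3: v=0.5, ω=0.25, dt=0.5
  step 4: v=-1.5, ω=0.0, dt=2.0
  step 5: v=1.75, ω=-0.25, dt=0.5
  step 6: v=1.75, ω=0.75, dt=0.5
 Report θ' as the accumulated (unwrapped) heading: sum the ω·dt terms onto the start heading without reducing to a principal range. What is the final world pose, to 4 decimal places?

(-5.8891, 2.3369, -5.2548)

step 1: θ'=-3.3798 (R=-0.5000) → pose (-4.7474, 0.9971, -3.3798)
step 2: θ'=-5.6298 (R=-1.1667) → pose (-5.1813, 3.0572, -5.6298)
step 3: θ'=-5.5048 (R=2.0000) → pose (-4.9928, 3.2211, -5.5048)
step 4: θ'=-5.5048 (straight) → pose (-7.1289, 1.1147, -5.5048)
step 5: θ'=-5.6298 (R=-7.0000) → pose (-6.4692, 1.6886, -5.6298)
step 6: θ'=-5.2548 (R=2.3333) → pose (-5.8891, 2.3369, -5.2548)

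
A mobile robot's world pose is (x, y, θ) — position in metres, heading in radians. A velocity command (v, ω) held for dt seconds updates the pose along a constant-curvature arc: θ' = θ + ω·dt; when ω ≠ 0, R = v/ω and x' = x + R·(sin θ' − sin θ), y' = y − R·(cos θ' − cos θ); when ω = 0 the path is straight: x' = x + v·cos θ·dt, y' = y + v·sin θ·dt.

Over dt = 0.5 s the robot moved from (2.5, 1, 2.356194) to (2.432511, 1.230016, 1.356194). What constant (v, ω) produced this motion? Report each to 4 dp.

Δθ = 1.356194 − 2.356194 = -1.000000
ω = Δθ/dt = -1.000000/0.5 = -2.0000
R = −Δy/(cos θ' − cos θ) = -0.2500
v = R·ω = -0.2500·-2.0000 = 0.5000

v = 0.5000, ω = -2.0000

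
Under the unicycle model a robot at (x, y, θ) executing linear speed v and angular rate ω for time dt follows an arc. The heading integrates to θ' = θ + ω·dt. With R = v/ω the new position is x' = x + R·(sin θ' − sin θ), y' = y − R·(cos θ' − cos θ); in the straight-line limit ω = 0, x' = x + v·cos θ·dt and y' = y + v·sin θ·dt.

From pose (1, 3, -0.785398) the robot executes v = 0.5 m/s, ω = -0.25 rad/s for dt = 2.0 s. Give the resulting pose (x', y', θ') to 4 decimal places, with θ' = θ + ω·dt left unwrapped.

θ' = -0.7854 + -0.25·2.0 = -1.2854
R = v/ω = 0.5/-0.25 = -2.0000
x' = 1 + -2.0000·(sin -1.2854 − sin -0.7854) = 1.5049
y' = 3 − -2.0000·(cos -1.2854 − cos -0.7854) = 2.1489

(1.5049, 2.1489, -1.2854)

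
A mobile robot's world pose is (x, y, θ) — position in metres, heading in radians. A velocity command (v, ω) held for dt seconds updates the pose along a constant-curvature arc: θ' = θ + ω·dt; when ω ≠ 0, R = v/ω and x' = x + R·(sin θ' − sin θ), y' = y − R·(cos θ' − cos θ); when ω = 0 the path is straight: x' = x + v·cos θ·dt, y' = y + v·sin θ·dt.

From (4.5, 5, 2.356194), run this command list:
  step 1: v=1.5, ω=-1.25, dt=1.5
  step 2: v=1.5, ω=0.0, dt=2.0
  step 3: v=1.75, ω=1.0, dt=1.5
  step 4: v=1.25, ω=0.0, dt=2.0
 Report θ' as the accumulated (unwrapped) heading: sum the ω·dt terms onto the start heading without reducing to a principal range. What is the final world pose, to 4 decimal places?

step 1: θ'=0.4812 (R=-1.2000) → pose (4.7931, 6.9123, 0.4812)
step 2: θ'=0.4812 (straight) → pose (7.4525, 8.3008, 0.4812)
step 3: θ'=1.9812 (R=1.7500) → pose (8.2472, 10.5503, 1.9812)
step 4: θ'=1.9812 (straight) → pose (7.2497, 12.8427, 1.9812)

(7.2497, 12.8427, 1.9812)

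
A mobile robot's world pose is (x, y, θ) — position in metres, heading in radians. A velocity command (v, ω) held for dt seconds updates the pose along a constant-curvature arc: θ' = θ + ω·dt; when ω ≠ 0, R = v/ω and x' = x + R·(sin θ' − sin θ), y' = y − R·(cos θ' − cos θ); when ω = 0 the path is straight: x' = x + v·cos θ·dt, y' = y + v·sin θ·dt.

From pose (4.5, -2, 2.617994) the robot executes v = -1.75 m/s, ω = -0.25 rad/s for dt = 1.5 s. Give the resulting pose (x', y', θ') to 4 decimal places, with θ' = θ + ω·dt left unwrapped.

(6.4772, -3.7032, 2.2430)

θ' = 2.6180 + -0.25·1.5 = 2.2430
R = v/ω = -1.75/-0.25 = 7.0000
x' = 4.5 + 7.0000·(sin 2.2430 − sin 2.6180) = 6.4772
y' = -2 − 7.0000·(cos 2.2430 − cos 2.6180) = -3.7032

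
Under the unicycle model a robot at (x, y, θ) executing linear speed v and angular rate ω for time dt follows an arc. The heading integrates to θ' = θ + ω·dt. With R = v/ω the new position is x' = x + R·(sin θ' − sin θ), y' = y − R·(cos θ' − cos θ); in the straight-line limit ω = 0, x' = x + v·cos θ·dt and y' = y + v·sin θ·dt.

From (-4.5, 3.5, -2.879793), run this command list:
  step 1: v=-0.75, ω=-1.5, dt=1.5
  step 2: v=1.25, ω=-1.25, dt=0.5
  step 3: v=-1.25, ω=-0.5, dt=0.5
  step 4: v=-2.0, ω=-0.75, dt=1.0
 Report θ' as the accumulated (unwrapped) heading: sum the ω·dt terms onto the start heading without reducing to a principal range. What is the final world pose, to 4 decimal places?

step 1: θ'=-5.1298 (R=0.5000) → pose (-3.9135, 2.8143, -5.1298)
step 2: θ'=-5.7548 (R=-1.0000) → pose (-3.5035, 3.2726, -5.7548)
step 3: θ'=-6.0048 (R=2.5000) → pose (-4.0769, 3.0279, -6.0048)
step 4: θ'=-6.7548 (R=2.6667) → pose (-6.0212, 3.2163, -6.7548)

(-6.0212, 3.2163, -6.7548)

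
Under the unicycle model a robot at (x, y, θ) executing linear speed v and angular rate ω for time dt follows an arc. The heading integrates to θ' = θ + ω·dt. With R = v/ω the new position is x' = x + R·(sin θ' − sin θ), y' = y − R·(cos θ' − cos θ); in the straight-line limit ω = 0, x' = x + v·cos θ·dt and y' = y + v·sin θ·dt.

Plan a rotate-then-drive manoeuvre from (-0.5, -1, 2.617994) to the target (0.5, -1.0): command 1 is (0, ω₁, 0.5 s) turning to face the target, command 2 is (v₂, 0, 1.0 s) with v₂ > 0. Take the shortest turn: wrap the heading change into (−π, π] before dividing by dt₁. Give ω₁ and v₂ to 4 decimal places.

ω₁ = -5.2360, v₂ = 1.0000

heading to target = atan2(-1−-1, 0.5−-0.5) = 0.0000
Δθ = wrap(0.0000 − 2.6180) = -2.6180; ω₁ = Δθ/dt₁ = -5.2360
distance = √((0.5−-0.5)² + (-1−-1)²) = 1.0000; v₂ = distance/dt₂ = 1.0000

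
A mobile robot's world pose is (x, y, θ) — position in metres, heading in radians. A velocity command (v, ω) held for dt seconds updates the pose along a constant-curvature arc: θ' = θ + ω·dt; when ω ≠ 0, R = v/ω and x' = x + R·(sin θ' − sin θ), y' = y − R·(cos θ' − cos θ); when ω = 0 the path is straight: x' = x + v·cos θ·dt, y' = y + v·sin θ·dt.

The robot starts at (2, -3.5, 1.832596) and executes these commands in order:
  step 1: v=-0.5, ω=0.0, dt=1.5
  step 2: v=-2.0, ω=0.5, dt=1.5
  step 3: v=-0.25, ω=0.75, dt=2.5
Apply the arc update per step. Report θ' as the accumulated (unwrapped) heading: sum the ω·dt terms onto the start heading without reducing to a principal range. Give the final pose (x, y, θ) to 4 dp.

step 1: θ'=1.8326 (straight) → pose (2.1941, -4.2244, 1.8326)
step 2: θ'=2.5826 (R=-4.0000) → pose (3.9365, -6.5803, 2.5826)
step 3: θ'=4.4576 (R=-0.3333) → pose (4.4358, -6.3817, 4.4576)

(4.4358, -6.3817, 4.4576)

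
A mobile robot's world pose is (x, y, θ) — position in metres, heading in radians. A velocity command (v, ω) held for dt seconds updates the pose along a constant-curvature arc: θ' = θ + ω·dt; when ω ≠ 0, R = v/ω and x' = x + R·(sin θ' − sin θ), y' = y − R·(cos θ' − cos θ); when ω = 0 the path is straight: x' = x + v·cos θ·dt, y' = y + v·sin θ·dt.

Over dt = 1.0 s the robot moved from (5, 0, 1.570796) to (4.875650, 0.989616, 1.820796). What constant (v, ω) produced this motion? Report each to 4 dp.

v = 1.0000, ω = 0.2500

Δθ = 1.820796 − 1.570796 = 0.250000
ω = Δθ/dt = 0.250000/1.0 = 0.2500
R = −Δy/(cos θ' − cos θ) = 4.0000
v = R·ω = 4.0000·0.2500 = 1.0000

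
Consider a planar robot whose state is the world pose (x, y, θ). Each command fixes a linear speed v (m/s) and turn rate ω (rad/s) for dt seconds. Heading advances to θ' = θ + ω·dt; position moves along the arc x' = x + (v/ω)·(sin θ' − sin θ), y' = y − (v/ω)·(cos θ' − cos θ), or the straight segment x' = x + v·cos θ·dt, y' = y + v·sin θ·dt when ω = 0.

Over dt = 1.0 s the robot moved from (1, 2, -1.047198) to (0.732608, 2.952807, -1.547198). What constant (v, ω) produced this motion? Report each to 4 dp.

v = -1.0000, ω = -0.5000

Δθ = -1.547198 − -1.047198 = -0.500000
ω = Δθ/dt = -0.500000/1.0 = -0.5000
R = −Δy/(cos θ' − cos θ) = 2.0000
v = R·ω = 2.0000·-0.5000 = -1.0000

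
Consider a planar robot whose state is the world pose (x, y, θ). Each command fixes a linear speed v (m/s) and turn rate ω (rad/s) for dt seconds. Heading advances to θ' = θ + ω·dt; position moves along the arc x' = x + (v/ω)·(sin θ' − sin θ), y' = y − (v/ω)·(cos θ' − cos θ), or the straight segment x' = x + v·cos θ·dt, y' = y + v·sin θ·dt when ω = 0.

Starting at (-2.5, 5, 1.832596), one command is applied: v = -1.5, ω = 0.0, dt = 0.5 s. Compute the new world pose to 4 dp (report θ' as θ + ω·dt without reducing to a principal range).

(-2.3059, 4.2756, 1.8326)

θ' = 1.8326 + 0.0·0.5 = 1.8326
ω = 0 → straight: x' = -2.5 + -1.5·cos(1.8326)·0.5 = -2.3059
y' = 5 + -1.5·sin(1.8326)·0.5 = 4.2756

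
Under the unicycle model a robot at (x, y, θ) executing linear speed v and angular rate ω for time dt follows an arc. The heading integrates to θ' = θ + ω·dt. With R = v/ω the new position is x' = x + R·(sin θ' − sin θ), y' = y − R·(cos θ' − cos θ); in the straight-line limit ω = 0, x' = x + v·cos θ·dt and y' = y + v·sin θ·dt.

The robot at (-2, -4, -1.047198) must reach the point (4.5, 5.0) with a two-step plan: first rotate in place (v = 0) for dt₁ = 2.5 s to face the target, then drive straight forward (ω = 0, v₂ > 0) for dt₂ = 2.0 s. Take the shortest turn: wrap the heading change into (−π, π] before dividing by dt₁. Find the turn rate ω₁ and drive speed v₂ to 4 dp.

ω₁ = 0.7970, v₂ = 5.5509

heading to target = atan2(5−-4, 4.5−-2) = 0.9453
Δθ = wrap(0.9453 − -1.0472) = 1.9925; ω₁ = Δθ/dt₁ = 0.7970
distance = √((4.5−-2)² + (5−-4)²) = 11.1018; v₂ = distance/dt₂ = 5.5509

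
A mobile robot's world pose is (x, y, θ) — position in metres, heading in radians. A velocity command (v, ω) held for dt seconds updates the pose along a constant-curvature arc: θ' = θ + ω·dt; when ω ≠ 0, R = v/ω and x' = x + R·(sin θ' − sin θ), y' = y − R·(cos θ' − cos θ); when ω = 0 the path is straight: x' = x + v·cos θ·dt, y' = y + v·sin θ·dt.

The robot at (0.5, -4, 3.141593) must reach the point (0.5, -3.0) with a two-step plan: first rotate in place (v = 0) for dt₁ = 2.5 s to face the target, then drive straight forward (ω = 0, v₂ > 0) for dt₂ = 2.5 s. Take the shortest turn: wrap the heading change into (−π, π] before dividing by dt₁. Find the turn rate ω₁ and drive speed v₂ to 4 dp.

heading to target = atan2(-3−-4, 0.5−0.5) = 1.5708
Δθ = wrap(1.5708 − 3.1416) = -1.5708; ω₁ = Δθ/dt₁ = -0.6283
distance = √((0.5−0.5)² + (-3−-4)²) = 1.0000; v₂ = distance/dt₂ = 0.4000

ω₁ = -0.6283, v₂ = 0.4000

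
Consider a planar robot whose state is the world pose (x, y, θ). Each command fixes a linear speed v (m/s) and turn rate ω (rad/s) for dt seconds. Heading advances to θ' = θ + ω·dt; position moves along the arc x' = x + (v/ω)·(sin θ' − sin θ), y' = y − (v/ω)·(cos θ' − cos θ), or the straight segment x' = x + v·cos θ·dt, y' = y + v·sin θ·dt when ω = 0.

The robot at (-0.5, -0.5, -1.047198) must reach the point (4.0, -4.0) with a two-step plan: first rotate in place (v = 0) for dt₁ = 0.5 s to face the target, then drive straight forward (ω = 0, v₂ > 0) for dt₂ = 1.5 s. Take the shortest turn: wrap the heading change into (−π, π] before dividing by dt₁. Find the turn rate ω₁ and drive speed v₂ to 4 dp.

ω₁ = 0.7723, v₂ = 3.8006

heading to target = atan2(-4−-0.5, 4−-0.5) = -0.6610
Δθ = wrap(-0.6610 − -1.0472) = 0.3862; ω₁ = Δθ/dt₁ = 0.7723
distance = √((4−-0.5)² + (-4−-0.5)²) = 5.7009; v₂ = distance/dt₂ = 3.8006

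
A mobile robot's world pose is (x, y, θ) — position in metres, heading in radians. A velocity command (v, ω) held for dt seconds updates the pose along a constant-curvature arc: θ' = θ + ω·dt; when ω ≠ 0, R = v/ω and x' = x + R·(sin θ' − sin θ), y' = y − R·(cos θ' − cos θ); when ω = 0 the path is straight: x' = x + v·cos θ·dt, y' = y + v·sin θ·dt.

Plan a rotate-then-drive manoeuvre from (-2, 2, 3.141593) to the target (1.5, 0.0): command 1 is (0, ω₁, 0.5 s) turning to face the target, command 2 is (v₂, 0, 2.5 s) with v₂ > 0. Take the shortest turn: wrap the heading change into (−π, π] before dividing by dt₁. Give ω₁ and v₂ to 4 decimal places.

heading to target = atan2(0−2, 1.5−-2) = -0.5191
Δθ = wrap(-0.5191 − 3.1416) = 2.6224; ω₁ = Δθ/dt₁ = 5.2449
distance = √((1.5−-2)² + (0−2)²) = 4.0311; v₂ = distance/dt₂ = 1.6125

ω₁ = 5.2449, v₂ = 1.6125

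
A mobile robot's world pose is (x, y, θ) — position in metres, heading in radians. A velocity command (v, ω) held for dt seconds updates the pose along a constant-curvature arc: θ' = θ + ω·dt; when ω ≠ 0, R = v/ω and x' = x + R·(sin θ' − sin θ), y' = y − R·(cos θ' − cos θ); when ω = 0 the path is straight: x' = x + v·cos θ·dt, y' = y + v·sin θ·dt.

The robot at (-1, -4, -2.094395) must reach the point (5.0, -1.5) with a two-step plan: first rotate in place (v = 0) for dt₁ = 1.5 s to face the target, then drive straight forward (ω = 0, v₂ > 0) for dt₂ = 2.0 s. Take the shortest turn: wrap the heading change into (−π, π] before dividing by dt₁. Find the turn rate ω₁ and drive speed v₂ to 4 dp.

ω₁ = 1.6595, v₂ = 3.2500

heading to target = atan2(-1.5−-4, 5−-1) = 0.3948
Δθ = wrap(0.3948 − -2.0944) = 2.4892; ω₁ = Δθ/dt₁ = 1.6595
distance = √((5−-1)² + (-1.5−-4)²) = 6.5000; v₂ = distance/dt₂ = 3.2500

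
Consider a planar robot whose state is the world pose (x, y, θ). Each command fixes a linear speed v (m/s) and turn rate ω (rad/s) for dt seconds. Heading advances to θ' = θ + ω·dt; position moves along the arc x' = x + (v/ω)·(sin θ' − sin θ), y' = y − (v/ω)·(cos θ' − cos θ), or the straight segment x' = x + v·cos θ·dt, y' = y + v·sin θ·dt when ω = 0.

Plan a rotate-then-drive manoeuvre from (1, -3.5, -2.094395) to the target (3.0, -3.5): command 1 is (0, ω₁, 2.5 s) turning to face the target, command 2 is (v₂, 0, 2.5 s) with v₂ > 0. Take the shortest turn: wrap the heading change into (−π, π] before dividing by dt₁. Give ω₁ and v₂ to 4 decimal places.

heading to target = atan2(-3.5−-3.5, 3−1) = 0.0000
Δθ = wrap(0.0000 − -2.0944) = 2.0944; ω₁ = Δθ/dt₁ = 0.8378
distance = √((3−1)² + (-3.5−-3.5)²) = 2.0000; v₂ = distance/dt₂ = 0.8000

ω₁ = 0.8378, v₂ = 0.8000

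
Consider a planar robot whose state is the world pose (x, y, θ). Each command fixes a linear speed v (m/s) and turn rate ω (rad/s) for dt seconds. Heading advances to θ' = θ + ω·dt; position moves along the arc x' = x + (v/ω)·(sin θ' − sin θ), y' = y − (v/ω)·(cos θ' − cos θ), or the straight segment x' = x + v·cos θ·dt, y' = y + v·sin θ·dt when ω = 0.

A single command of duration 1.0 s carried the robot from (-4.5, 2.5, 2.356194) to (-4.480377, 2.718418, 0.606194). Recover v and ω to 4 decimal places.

Δθ = 0.606194 − 2.356194 = -1.750000
ω = Δθ/dt = -1.750000/1.0 = -1.7500
R = −Δy/(cos θ' − cos θ) = -0.1429
v = R·ω = -0.1429·-1.7500 = 0.2500

v = 0.2500, ω = -1.7500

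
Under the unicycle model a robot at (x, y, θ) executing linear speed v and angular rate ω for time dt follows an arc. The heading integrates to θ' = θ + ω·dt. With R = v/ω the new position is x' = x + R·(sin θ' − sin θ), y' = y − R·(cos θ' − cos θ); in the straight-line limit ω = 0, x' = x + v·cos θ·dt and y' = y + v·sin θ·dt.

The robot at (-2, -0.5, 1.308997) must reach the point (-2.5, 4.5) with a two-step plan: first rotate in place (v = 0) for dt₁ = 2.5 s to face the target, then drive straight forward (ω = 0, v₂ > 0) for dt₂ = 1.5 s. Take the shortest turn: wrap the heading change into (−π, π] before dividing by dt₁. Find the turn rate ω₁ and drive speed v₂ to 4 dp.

heading to target = atan2(4.5−-0.5, -2.5−-2) = 1.6705
Δθ = wrap(1.6705 − 1.3090) = 0.3615; ω₁ = Δθ/dt₁ = 0.1446
distance = √((-2.5−-2)² + (4.5−-0.5)²) = 5.0249; v₂ = distance/dt₂ = 3.3500

ω₁ = 0.1446, v₂ = 3.3500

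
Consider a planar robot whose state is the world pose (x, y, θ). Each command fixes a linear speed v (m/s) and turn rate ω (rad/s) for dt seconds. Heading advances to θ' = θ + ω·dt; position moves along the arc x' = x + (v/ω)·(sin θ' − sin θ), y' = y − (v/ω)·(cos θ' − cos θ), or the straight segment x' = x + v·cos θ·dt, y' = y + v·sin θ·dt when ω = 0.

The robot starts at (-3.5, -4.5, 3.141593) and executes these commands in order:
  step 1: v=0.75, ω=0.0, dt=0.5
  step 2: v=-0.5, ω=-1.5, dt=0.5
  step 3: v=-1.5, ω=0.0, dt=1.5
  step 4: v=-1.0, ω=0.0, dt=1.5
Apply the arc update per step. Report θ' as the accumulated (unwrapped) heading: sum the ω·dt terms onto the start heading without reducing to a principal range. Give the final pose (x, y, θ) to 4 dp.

(-0.9040, -7.1456, 2.3916)

step 1: θ'=3.1416 (straight) → pose (-3.8750, -4.5000, 3.1416)
step 2: θ'=2.3916 (R=0.3333) → pose (-3.6478, -4.5894, 2.3916)
step 3: θ'=2.3916 (straight) → pose (-2.0015, -6.1231, 2.3916)
step 4: θ'=2.3916 (straight) → pose (-0.9040, -7.1456, 2.3916)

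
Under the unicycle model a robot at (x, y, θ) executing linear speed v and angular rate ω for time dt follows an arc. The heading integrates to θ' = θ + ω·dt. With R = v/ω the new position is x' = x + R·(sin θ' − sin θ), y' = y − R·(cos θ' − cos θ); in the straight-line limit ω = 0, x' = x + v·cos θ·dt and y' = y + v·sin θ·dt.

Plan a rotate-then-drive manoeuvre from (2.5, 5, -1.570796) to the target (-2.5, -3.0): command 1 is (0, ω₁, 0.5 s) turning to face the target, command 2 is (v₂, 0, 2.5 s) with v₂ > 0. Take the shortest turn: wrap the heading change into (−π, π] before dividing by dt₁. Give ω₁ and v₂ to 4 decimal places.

ω₁ = -1.1172, v₂ = 3.7736

heading to target = atan2(-3−5, -2.5−2.5) = -2.1294
Δθ = wrap(-2.1294 − -1.5708) = -0.5586; ω₁ = Δθ/dt₁ = -1.1172
distance = √((-2.5−2.5)² + (-3−5)²) = 9.4340; v₂ = distance/dt₂ = 3.7736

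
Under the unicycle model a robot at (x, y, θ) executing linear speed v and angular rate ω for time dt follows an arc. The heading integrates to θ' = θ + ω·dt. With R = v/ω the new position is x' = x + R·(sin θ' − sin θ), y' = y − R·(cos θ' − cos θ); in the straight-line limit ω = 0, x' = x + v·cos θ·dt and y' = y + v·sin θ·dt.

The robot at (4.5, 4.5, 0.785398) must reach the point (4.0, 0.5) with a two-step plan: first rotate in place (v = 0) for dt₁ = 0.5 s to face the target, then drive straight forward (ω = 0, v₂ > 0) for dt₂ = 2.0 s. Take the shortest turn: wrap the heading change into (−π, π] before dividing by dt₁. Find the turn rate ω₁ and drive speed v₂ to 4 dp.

heading to target = atan2(0.5−4.5, 4−4.5) = -1.6952
Δθ = wrap(-1.6952 − 0.7854) = -2.4805; ω₁ = Δθ/dt₁ = -4.9611
distance = √((4−4.5)² + (0.5−4.5)²) = 4.0311; v₂ = distance/dt₂ = 2.0156

ω₁ = -4.9611, v₂ = 2.0156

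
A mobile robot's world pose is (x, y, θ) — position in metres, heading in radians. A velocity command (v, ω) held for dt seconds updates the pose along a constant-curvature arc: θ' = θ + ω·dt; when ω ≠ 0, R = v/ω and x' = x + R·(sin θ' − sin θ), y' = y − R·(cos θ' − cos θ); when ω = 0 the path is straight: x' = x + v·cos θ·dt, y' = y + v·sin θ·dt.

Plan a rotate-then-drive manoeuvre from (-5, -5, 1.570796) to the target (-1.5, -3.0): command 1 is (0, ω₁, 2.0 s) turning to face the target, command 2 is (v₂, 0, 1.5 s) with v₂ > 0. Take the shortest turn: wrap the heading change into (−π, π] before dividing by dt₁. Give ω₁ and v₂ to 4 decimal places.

heading to target = atan2(-3−-5, -1.5−-5) = 0.5191
Δθ = wrap(0.5191 − 1.5708) = -1.0516; ω₁ = Δθ/dt₁ = -0.5258
distance = √((-1.5−-5)² + (-3−-5)²) = 4.0311; v₂ = distance/dt₂ = 2.6874

ω₁ = -0.5258, v₂ = 2.6874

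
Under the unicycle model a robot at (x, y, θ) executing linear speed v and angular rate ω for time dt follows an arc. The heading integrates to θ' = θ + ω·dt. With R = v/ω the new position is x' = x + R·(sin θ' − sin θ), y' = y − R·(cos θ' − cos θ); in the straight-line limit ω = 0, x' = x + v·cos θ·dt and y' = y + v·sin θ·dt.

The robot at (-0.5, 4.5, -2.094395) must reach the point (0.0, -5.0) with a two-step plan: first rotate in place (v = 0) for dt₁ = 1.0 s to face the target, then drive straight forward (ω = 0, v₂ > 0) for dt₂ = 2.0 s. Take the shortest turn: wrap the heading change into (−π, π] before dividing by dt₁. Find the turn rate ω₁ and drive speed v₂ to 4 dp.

heading to target = atan2(-5−4.5, 0−-0.5) = -1.5182
Δθ = wrap(-1.5182 − -2.0944) = 0.5762; ω₁ = Δθ/dt₁ = 0.5762
distance = √((0−-0.5)² + (-5−4.5)²) = 9.5131; v₂ = distance/dt₂ = 4.7566

ω₁ = 0.5762, v₂ = 4.7566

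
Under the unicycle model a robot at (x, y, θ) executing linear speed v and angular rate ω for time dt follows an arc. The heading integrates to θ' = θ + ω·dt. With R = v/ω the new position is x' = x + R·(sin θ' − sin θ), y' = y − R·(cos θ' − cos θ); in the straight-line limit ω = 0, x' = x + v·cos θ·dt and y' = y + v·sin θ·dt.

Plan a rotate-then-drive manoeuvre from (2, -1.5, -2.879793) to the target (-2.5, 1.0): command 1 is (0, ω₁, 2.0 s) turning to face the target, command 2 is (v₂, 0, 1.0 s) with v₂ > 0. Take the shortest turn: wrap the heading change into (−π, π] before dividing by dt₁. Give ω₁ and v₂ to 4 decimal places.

ω₁ = -0.3844, v₂ = 5.1478

heading to target = atan2(1−-1.5, -2.5−2) = 2.6345
Δθ = wrap(2.6345 − -2.8798) = -0.7689; ω₁ = Δθ/dt₁ = -0.3844
distance = √((-2.5−2)² + (1−-1.5)²) = 5.1478; v₂ = distance/dt₂ = 5.1478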